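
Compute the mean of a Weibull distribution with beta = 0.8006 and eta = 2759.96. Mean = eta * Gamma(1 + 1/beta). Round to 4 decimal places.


beta = 0.8006, eta = 2759.96
1/beta = 1.2491
1 + 1/beta = 2.2491
Gamma(2.2491) = 1.1324
Mean = 2759.96 * 1.1324
Mean = 3125.3672

3125.3672


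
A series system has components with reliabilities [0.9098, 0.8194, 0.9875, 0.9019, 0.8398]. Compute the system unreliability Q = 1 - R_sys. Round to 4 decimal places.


Components: [0.9098, 0.8194, 0.9875, 0.9019, 0.8398]
After component 1: product = 0.9098
After component 2: product = 0.7455
After component 3: product = 0.7362
After component 4: product = 0.664
After component 5: product = 0.5576
R_sys = 0.5576
Q = 1 - 0.5576 = 0.4424

0.4424


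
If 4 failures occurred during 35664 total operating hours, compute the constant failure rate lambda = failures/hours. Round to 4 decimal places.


failures = 4
total_hours = 35664
lambda = 4 / 35664
lambda = 0.0001

0.0001


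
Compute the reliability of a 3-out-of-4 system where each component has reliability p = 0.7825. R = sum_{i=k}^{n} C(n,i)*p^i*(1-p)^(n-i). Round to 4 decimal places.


k = 3, n = 4, p = 0.7825
i=3: C(4,3)=4 * 0.7825^3 * 0.2175^1 = 0.4168
i=4: C(4,4)=1 * 0.7825^4 * 0.2175^0 = 0.3749
R = sum of terms = 0.7918

0.7918


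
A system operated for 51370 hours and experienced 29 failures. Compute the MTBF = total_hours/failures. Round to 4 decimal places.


total_hours = 51370
failures = 29
MTBF = 51370 / 29
MTBF = 1771.3793

1771.3793


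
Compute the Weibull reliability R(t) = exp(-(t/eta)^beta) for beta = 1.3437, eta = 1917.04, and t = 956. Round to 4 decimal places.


beta = 1.3437, eta = 1917.04, t = 956
t/eta = 956 / 1917.04 = 0.4987
(t/eta)^beta = 0.4987^1.3437 = 0.3926
R(t) = exp(-0.3926)
R(t) = 0.6753

0.6753


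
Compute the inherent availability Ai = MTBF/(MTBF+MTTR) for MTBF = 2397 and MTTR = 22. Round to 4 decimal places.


MTBF = 2397
MTTR = 22
MTBF + MTTR = 2419
Ai = 2397 / 2419
Ai = 0.9909

0.9909


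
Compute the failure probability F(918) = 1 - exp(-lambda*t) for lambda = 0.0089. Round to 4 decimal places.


lambda = 0.0089, t = 918
lambda * t = 8.1702
exp(-8.1702) = 0.0003
F(t) = 1 - 0.0003
F(t) = 0.9997

0.9997


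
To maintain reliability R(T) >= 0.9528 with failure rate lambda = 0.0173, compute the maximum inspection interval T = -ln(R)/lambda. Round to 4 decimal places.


R_target = 0.9528
lambda = 0.0173
-ln(0.9528) = 0.0484
T = 0.0484 / 0.0173
T = 2.7948

2.7948


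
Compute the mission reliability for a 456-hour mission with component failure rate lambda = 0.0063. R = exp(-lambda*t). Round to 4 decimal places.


lambda = 0.0063
mission_time = 456
lambda * t = 0.0063 * 456 = 2.8728
R = exp(-2.8728)
R = 0.0565

0.0565


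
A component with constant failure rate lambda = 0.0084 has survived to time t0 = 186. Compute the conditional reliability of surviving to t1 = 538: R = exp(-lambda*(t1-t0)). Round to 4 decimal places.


lambda = 0.0084
t0 = 186, t1 = 538
t1 - t0 = 352
lambda * (t1-t0) = 0.0084 * 352 = 2.9568
R = exp(-2.9568)
R = 0.052

0.052


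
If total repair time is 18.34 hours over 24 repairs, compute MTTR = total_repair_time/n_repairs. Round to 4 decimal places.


total_repair_time = 18.34
n_repairs = 24
MTTR = 18.34 / 24
MTTR = 0.7642

0.7642


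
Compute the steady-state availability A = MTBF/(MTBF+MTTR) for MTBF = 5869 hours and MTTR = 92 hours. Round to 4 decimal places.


MTBF = 5869
MTTR = 92
MTBF + MTTR = 5961
A = 5869 / 5961
A = 0.9846

0.9846


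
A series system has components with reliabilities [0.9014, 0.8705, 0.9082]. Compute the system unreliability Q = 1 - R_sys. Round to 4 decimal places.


Components: [0.9014, 0.8705, 0.9082]
After component 1: product = 0.9014
After component 2: product = 0.7847
After component 3: product = 0.7126
R_sys = 0.7126
Q = 1 - 0.7126 = 0.2874

0.2874


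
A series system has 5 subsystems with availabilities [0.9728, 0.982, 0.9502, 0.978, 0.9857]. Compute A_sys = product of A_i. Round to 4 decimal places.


Subsystems: [0.9728, 0.982, 0.9502, 0.978, 0.9857]
After subsystem 1 (A=0.9728): product = 0.9728
After subsystem 2 (A=0.982): product = 0.9553
After subsystem 3 (A=0.9502): product = 0.9077
After subsystem 4 (A=0.978): product = 0.8877
After subsystem 5 (A=0.9857): product = 0.8751
A_sys = 0.8751

0.8751


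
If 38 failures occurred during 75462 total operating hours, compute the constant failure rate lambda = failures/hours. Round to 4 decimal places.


failures = 38
total_hours = 75462
lambda = 38 / 75462
lambda = 0.0005

0.0005


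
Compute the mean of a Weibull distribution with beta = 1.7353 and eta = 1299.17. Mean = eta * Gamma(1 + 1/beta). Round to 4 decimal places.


beta = 1.7353, eta = 1299.17
1/beta = 0.5763
1 + 1/beta = 1.5763
Gamma(1.5763) = 0.8911
Mean = 1299.17 * 0.8911
Mean = 1157.6429

1157.6429


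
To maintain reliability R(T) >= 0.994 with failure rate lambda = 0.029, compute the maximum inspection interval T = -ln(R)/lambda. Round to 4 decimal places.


R_target = 0.994
lambda = 0.029
-ln(0.994) = 0.006
T = 0.006 / 0.029
T = 0.2075

0.2075


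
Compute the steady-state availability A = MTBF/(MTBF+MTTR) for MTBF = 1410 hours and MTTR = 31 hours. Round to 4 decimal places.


MTBF = 1410
MTTR = 31
MTBF + MTTR = 1441
A = 1410 / 1441
A = 0.9785

0.9785


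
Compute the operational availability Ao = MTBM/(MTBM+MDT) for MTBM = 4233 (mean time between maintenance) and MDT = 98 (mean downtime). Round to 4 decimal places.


MTBM = 4233
MDT = 98
MTBM + MDT = 4331
Ao = 4233 / 4331
Ao = 0.9774

0.9774


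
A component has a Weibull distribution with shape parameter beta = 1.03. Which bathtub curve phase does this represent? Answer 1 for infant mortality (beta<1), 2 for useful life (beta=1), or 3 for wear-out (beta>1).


beta = 1.03
Compare beta to 1:
beta < 1 => infant mortality (phase 1)
beta = 1 => useful life (phase 2)
beta > 1 => wear-out (phase 3)
Since beta = 1.03, this is wear-out (increasing failure rate)
Phase = 3

3


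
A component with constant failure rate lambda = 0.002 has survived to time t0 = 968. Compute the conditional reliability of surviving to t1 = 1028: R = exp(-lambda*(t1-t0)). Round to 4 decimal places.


lambda = 0.002
t0 = 968, t1 = 1028
t1 - t0 = 60
lambda * (t1-t0) = 0.002 * 60 = 0.12
R = exp(-0.12)
R = 0.8869

0.8869


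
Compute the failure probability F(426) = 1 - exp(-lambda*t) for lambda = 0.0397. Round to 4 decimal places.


lambda = 0.0397, t = 426
lambda * t = 16.9122
exp(-16.9122) = 0.0
F(t) = 1 - 0.0
F(t) = 1.0

1.0


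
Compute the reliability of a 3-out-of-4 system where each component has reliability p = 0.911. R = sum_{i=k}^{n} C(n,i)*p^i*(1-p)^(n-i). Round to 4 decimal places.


k = 3, n = 4, p = 0.911
i=3: C(4,3)=4 * 0.911^3 * 0.089^1 = 0.2692
i=4: C(4,4)=1 * 0.911^4 * 0.089^0 = 0.6888
R = sum of terms = 0.9579

0.9579


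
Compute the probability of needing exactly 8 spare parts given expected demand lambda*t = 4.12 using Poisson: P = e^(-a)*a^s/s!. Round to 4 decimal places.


a = 4.12, s = 8
e^(-a) = e^(-4.12) = 0.0162
a^s = 4.12^8 = 83019.0441
s! = 40320
P = 0.0162 * 83019.0441 / 40320
P = 0.0334

0.0334


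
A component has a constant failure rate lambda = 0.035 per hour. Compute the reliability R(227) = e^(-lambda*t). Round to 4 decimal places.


lambda = 0.035
t = 227
lambda * t = 7.945
R(t) = e^(-7.945)
R(t) = 0.0004

0.0004


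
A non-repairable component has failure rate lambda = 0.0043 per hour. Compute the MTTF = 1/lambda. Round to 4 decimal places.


lambda = 0.0043
MTTF = 1 / 0.0043
MTTF = 232.5581

232.5581


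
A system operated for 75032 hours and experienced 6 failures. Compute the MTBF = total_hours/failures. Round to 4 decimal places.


total_hours = 75032
failures = 6
MTBF = 75032 / 6
MTBF = 12505.3333

12505.3333


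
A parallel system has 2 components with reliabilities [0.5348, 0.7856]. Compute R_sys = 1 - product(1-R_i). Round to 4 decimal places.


Components: [0.5348, 0.7856]
(1 - 0.5348) = 0.4652, running product = 0.4652
(1 - 0.7856) = 0.2144, running product = 0.0997
Product of (1-R_i) = 0.0997
R_sys = 1 - 0.0997 = 0.9003

0.9003


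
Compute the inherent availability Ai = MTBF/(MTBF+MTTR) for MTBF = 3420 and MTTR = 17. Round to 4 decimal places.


MTBF = 3420
MTTR = 17
MTBF + MTTR = 3437
Ai = 3420 / 3437
Ai = 0.9951

0.9951


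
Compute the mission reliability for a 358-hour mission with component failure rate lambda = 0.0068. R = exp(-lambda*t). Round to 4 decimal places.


lambda = 0.0068
mission_time = 358
lambda * t = 0.0068 * 358 = 2.4344
R = exp(-2.4344)
R = 0.0877

0.0877


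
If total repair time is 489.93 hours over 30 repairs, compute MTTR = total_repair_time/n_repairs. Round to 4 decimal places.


total_repair_time = 489.93
n_repairs = 30
MTTR = 489.93 / 30
MTTR = 16.331

16.331


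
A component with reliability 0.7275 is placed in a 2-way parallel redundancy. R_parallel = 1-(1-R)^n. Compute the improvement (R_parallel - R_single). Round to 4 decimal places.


R_single = 0.7275, n = 2
1 - R_single = 0.2725
(1 - R_single)^n = 0.2725^2 = 0.0743
R_parallel = 1 - 0.0743 = 0.9257
Improvement = 0.9257 - 0.7275
Improvement = 0.1982

0.1982


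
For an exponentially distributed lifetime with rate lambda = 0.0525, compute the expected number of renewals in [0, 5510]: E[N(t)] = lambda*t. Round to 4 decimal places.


lambda = 0.0525
t = 5510
E[N(t)] = lambda * t
E[N(t)] = 0.0525 * 5510
E[N(t)] = 289.275

289.275


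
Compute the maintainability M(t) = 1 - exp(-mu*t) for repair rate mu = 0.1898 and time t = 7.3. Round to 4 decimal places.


mu = 0.1898, t = 7.3
mu * t = 0.1898 * 7.3 = 1.3855
exp(-1.3855) = 0.2502
M(t) = 1 - 0.2502
M(t) = 0.7498

0.7498


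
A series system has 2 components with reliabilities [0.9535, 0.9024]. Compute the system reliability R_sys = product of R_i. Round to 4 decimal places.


Components: [0.9535, 0.9024]
After component 1 (R=0.9535): product = 0.9535
After component 2 (R=0.9024): product = 0.8604
R_sys = 0.8604

0.8604


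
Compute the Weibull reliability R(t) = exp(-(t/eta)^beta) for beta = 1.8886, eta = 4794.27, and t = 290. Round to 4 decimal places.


beta = 1.8886, eta = 4794.27, t = 290
t/eta = 290 / 4794.27 = 0.0605
(t/eta)^beta = 0.0605^1.8886 = 0.005
R(t) = exp(-0.005)
R(t) = 0.995

0.995


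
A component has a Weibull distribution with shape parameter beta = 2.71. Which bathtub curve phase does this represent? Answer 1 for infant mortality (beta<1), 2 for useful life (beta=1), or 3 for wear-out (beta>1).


beta = 2.71
Compare beta to 1:
beta < 1 => infant mortality (phase 1)
beta = 1 => useful life (phase 2)
beta > 1 => wear-out (phase 3)
Since beta = 2.71, this is wear-out (increasing failure rate)
Phase = 3

3


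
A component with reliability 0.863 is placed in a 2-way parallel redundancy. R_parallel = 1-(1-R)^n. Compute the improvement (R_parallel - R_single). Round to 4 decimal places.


R_single = 0.863, n = 2
1 - R_single = 0.137
(1 - R_single)^n = 0.137^2 = 0.0188
R_parallel = 1 - 0.0188 = 0.9812
Improvement = 0.9812 - 0.863
Improvement = 0.1182

0.1182


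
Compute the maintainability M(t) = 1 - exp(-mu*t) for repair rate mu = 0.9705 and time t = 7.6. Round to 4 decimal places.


mu = 0.9705, t = 7.6
mu * t = 0.9705 * 7.6 = 7.3758
exp(-7.3758) = 0.0006
M(t) = 1 - 0.0006
M(t) = 0.9994

0.9994


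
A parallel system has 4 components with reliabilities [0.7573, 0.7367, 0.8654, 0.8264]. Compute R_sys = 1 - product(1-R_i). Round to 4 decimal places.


Components: [0.7573, 0.7367, 0.8654, 0.8264]
(1 - 0.7573) = 0.2427, running product = 0.2427
(1 - 0.7367) = 0.2633, running product = 0.0639
(1 - 0.8654) = 0.1346, running product = 0.0086
(1 - 0.8264) = 0.1736, running product = 0.0015
Product of (1-R_i) = 0.0015
R_sys = 1 - 0.0015 = 0.9985

0.9985


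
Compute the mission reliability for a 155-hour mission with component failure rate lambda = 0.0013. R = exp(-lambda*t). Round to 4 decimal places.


lambda = 0.0013
mission_time = 155
lambda * t = 0.0013 * 155 = 0.2015
R = exp(-0.2015)
R = 0.8175

0.8175


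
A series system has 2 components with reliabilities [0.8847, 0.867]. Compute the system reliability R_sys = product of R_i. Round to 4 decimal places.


Components: [0.8847, 0.867]
After component 1 (R=0.8847): product = 0.8847
After component 2 (R=0.867): product = 0.767
R_sys = 0.767

0.767


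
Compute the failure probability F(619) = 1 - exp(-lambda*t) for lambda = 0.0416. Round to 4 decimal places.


lambda = 0.0416, t = 619
lambda * t = 25.7504
exp(-25.7504) = 0.0
F(t) = 1 - 0.0
F(t) = 1.0

1.0


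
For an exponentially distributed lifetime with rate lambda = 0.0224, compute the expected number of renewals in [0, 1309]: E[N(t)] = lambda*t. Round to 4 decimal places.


lambda = 0.0224
t = 1309
E[N(t)] = lambda * t
E[N(t)] = 0.0224 * 1309
E[N(t)] = 29.3216

29.3216


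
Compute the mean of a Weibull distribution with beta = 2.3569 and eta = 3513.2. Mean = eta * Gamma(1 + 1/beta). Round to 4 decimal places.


beta = 2.3569, eta = 3513.2
1/beta = 0.4243
1 + 1/beta = 1.4243
Gamma(1.4243) = 0.8862
Mean = 3513.2 * 0.8862
Mean = 3113.4257

3113.4257


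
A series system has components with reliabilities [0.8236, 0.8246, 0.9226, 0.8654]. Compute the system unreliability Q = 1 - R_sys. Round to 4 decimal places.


Components: [0.8236, 0.8246, 0.9226, 0.8654]
After component 1: product = 0.8236
After component 2: product = 0.6791
After component 3: product = 0.6266
After component 4: product = 0.5422
R_sys = 0.5422
Q = 1 - 0.5422 = 0.4578

0.4578


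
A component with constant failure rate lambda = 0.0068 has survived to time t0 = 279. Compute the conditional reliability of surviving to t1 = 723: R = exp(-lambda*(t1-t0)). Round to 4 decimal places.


lambda = 0.0068
t0 = 279, t1 = 723
t1 - t0 = 444
lambda * (t1-t0) = 0.0068 * 444 = 3.0192
R = exp(-3.0192)
R = 0.0488

0.0488


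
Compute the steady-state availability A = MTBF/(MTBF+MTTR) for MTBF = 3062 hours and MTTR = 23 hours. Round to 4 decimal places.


MTBF = 3062
MTTR = 23
MTBF + MTTR = 3085
A = 3062 / 3085
A = 0.9925

0.9925


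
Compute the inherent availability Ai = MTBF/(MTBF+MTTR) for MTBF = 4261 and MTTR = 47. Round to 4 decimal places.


MTBF = 4261
MTTR = 47
MTBF + MTTR = 4308
Ai = 4261 / 4308
Ai = 0.9891

0.9891


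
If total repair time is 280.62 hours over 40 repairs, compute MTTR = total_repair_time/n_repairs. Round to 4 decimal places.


total_repair_time = 280.62
n_repairs = 40
MTTR = 280.62 / 40
MTTR = 7.0155

7.0155


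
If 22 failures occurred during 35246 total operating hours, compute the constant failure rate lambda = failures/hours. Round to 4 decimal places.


failures = 22
total_hours = 35246
lambda = 22 / 35246
lambda = 0.0006

0.0006


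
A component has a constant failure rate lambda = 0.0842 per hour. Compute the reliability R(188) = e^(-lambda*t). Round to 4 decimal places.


lambda = 0.0842
t = 188
lambda * t = 15.8296
R(t) = e^(-15.8296)
R(t) = 0.0

0.0


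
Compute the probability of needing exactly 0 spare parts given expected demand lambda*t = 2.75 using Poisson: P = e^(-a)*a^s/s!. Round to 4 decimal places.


a = 2.75, s = 0
e^(-a) = e^(-2.75) = 0.0639
a^s = 2.75^0 = 1.0
s! = 1
P = 0.0639 * 1.0 / 1
P = 0.0639

0.0639


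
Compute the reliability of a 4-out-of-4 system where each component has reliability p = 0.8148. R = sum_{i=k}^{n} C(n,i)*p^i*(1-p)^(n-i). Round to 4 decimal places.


k = 4, n = 4, p = 0.8148
i=4: C(4,4)=1 * 0.8148^4 * 0.1852^0 = 0.4408
R = sum of terms = 0.4408

0.4408


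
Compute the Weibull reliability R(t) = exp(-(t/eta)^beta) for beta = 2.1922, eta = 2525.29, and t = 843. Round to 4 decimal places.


beta = 2.1922, eta = 2525.29, t = 843
t/eta = 843 / 2525.29 = 0.3338
(t/eta)^beta = 0.3338^2.1922 = 0.0903
R(t) = exp(-0.0903)
R(t) = 0.9137

0.9137


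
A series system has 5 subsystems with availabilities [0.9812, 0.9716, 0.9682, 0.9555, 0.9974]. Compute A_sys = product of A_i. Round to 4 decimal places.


Subsystems: [0.9812, 0.9716, 0.9682, 0.9555, 0.9974]
After subsystem 1 (A=0.9812): product = 0.9812
After subsystem 2 (A=0.9716): product = 0.9533
After subsystem 3 (A=0.9682): product = 0.923
After subsystem 4 (A=0.9555): product = 0.8819
After subsystem 5 (A=0.9974): product = 0.8797
A_sys = 0.8797

0.8797


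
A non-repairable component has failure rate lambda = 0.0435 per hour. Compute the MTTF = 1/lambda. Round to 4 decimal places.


lambda = 0.0435
MTTF = 1 / 0.0435
MTTF = 22.9885

22.9885


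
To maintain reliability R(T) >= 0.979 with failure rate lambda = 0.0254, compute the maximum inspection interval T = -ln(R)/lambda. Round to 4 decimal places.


R_target = 0.979
lambda = 0.0254
-ln(0.979) = 0.0212
T = 0.0212 / 0.0254
T = 0.8356

0.8356


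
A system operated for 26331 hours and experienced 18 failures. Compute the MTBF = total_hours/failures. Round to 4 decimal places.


total_hours = 26331
failures = 18
MTBF = 26331 / 18
MTBF = 1462.8333

1462.8333


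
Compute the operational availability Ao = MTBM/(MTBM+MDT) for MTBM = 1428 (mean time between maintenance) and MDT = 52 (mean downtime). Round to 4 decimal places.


MTBM = 1428
MDT = 52
MTBM + MDT = 1480
Ao = 1428 / 1480
Ao = 0.9649

0.9649


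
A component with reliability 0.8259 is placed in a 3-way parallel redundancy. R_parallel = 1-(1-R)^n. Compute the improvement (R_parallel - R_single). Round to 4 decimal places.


R_single = 0.8259, n = 3
1 - R_single = 0.1741
(1 - R_single)^n = 0.1741^3 = 0.0053
R_parallel = 1 - 0.0053 = 0.9947
Improvement = 0.9947 - 0.8259
Improvement = 0.1688

0.1688


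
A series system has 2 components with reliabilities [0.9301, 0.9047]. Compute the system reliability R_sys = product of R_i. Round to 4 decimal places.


Components: [0.9301, 0.9047]
After component 1 (R=0.9301): product = 0.9301
After component 2 (R=0.9047): product = 0.8415
R_sys = 0.8415

0.8415


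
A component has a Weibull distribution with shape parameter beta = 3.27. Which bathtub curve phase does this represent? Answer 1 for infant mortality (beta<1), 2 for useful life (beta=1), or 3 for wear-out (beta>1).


beta = 3.27
Compare beta to 1:
beta < 1 => infant mortality (phase 1)
beta = 1 => useful life (phase 2)
beta > 1 => wear-out (phase 3)
Since beta = 3.27, this is wear-out (increasing failure rate)
Phase = 3

3


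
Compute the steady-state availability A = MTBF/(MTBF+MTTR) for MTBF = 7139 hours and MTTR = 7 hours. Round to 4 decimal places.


MTBF = 7139
MTTR = 7
MTBF + MTTR = 7146
A = 7139 / 7146
A = 0.999

0.999


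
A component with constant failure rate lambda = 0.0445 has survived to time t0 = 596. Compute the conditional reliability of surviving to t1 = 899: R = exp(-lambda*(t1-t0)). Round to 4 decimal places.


lambda = 0.0445
t0 = 596, t1 = 899
t1 - t0 = 303
lambda * (t1-t0) = 0.0445 * 303 = 13.4835
R = exp(-13.4835)
R = 0.0

0.0


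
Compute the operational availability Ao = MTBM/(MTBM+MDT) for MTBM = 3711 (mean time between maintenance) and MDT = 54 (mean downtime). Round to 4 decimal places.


MTBM = 3711
MDT = 54
MTBM + MDT = 3765
Ao = 3711 / 3765
Ao = 0.9857

0.9857


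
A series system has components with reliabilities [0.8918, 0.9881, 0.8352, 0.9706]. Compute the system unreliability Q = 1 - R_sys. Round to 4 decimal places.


Components: [0.8918, 0.9881, 0.8352, 0.9706]
After component 1: product = 0.8918
After component 2: product = 0.8812
After component 3: product = 0.736
After component 4: product = 0.7143
R_sys = 0.7143
Q = 1 - 0.7143 = 0.2857

0.2857


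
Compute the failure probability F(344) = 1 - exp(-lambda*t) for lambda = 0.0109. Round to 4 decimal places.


lambda = 0.0109, t = 344
lambda * t = 3.7496
exp(-3.7496) = 0.0235
F(t) = 1 - 0.0235
F(t) = 0.9765

0.9765


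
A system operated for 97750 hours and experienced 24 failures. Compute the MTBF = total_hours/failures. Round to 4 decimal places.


total_hours = 97750
failures = 24
MTBF = 97750 / 24
MTBF = 4072.9167

4072.9167


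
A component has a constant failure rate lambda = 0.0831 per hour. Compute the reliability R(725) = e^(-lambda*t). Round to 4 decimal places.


lambda = 0.0831
t = 725
lambda * t = 60.2475
R(t) = e^(-60.2475)
R(t) = 0.0

0.0


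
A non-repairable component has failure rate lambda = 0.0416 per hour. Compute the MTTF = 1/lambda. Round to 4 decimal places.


lambda = 0.0416
MTTF = 1 / 0.0416
MTTF = 24.0385

24.0385


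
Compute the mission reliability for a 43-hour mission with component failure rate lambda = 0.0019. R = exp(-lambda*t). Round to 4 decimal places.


lambda = 0.0019
mission_time = 43
lambda * t = 0.0019 * 43 = 0.0817
R = exp(-0.0817)
R = 0.9215

0.9215


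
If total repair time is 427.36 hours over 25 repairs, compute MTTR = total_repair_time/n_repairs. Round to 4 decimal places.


total_repair_time = 427.36
n_repairs = 25
MTTR = 427.36 / 25
MTTR = 17.0944

17.0944


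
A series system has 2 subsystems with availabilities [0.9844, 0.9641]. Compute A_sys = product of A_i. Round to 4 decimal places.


Subsystems: [0.9844, 0.9641]
After subsystem 1 (A=0.9844): product = 0.9844
After subsystem 2 (A=0.9641): product = 0.9491
A_sys = 0.9491

0.9491


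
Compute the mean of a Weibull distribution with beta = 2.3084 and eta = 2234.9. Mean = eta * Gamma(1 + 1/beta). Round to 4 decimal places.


beta = 2.3084, eta = 2234.9
1/beta = 0.4332
1 + 1/beta = 1.4332
Gamma(1.4332) = 0.886
Mean = 2234.9 * 0.886
Mean = 1980.0156

1980.0156


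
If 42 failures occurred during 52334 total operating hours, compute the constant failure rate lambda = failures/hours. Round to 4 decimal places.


failures = 42
total_hours = 52334
lambda = 42 / 52334
lambda = 0.0008

0.0008


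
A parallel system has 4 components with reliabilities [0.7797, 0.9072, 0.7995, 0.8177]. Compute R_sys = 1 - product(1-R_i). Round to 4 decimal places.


Components: [0.7797, 0.9072, 0.7995, 0.8177]
(1 - 0.7797) = 0.2203, running product = 0.2203
(1 - 0.9072) = 0.0928, running product = 0.0204
(1 - 0.7995) = 0.2005, running product = 0.0041
(1 - 0.8177) = 0.1823, running product = 0.0007
Product of (1-R_i) = 0.0007
R_sys = 1 - 0.0007 = 0.9993

0.9993


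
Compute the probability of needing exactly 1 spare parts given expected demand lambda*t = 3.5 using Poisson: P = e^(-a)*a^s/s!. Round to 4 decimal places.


a = 3.5, s = 1
e^(-a) = e^(-3.5) = 0.0302
a^s = 3.5^1 = 3.5
s! = 1
P = 0.0302 * 3.5 / 1
P = 0.1057

0.1057


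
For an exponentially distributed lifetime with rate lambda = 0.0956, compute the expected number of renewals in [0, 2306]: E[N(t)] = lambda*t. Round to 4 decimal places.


lambda = 0.0956
t = 2306
E[N(t)] = lambda * t
E[N(t)] = 0.0956 * 2306
E[N(t)] = 220.4536

220.4536


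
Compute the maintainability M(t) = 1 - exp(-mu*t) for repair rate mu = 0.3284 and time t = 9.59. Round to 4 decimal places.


mu = 0.3284, t = 9.59
mu * t = 0.3284 * 9.59 = 3.1494
exp(-3.1494) = 0.0429
M(t) = 1 - 0.0429
M(t) = 0.9571

0.9571


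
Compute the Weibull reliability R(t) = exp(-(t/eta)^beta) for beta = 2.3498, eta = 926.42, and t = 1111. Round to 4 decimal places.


beta = 2.3498, eta = 926.42, t = 1111
t/eta = 1111 / 926.42 = 1.1992
(t/eta)^beta = 1.1992^2.3498 = 1.5325
R(t) = exp(-1.5325)
R(t) = 0.216

0.216


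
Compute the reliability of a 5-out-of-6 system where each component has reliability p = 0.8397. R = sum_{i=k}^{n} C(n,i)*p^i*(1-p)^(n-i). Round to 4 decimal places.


k = 5, n = 6, p = 0.8397
i=5: C(6,5)=6 * 0.8397^5 * 0.1603^1 = 0.4015
i=6: C(6,6)=1 * 0.8397^6 * 0.1603^0 = 0.3505
R = sum of terms = 0.7521

0.7521


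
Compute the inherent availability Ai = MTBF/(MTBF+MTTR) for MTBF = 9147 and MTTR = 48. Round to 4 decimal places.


MTBF = 9147
MTTR = 48
MTBF + MTTR = 9195
Ai = 9147 / 9195
Ai = 0.9948

0.9948


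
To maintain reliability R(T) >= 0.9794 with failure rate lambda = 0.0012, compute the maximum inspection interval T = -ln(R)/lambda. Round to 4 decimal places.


R_target = 0.9794
lambda = 0.0012
-ln(0.9794) = 0.0208
T = 0.0208 / 0.0012
T = 17.3459

17.3459


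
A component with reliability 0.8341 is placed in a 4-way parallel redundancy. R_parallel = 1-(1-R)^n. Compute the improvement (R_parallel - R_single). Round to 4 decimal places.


R_single = 0.8341, n = 4
1 - R_single = 0.1659
(1 - R_single)^n = 0.1659^4 = 0.0008
R_parallel = 1 - 0.0008 = 0.9992
Improvement = 0.9992 - 0.8341
Improvement = 0.1651

0.1651


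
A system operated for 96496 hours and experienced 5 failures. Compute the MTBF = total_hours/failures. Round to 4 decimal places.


total_hours = 96496
failures = 5
MTBF = 96496 / 5
MTBF = 19299.2

19299.2


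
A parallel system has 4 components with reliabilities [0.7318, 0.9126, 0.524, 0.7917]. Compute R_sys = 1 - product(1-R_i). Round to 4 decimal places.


Components: [0.7318, 0.9126, 0.524, 0.7917]
(1 - 0.7318) = 0.2682, running product = 0.2682
(1 - 0.9126) = 0.0874, running product = 0.0234
(1 - 0.524) = 0.476, running product = 0.0112
(1 - 0.7917) = 0.2083, running product = 0.0023
Product of (1-R_i) = 0.0023
R_sys = 1 - 0.0023 = 0.9977

0.9977


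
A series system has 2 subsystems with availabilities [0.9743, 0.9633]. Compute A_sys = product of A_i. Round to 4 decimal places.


Subsystems: [0.9743, 0.9633]
After subsystem 1 (A=0.9743): product = 0.9743
After subsystem 2 (A=0.9633): product = 0.9385
A_sys = 0.9385

0.9385


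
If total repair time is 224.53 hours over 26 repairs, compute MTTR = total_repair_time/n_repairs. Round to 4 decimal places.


total_repair_time = 224.53
n_repairs = 26
MTTR = 224.53 / 26
MTTR = 8.6358

8.6358


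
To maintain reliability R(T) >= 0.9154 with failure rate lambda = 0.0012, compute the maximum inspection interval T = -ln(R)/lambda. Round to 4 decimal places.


R_target = 0.9154
lambda = 0.0012
-ln(0.9154) = 0.0884
T = 0.0884 / 0.0012
T = 73.6618

73.6618


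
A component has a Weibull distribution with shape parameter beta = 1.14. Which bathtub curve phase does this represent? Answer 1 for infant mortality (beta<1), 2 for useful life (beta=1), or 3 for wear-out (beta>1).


beta = 1.14
Compare beta to 1:
beta < 1 => infant mortality (phase 1)
beta = 1 => useful life (phase 2)
beta > 1 => wear-out (phase 3)
Since beta = 1.14, this is wear-out (increasing failure rate)
Phase = 3

3


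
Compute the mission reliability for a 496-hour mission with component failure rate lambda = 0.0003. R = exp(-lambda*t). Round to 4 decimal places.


lambda = 0.0003
mission_time = 496
lambda * t = 0.0003 * 496 = 0.1488
R = exp(-0.1488)
R = 0.8617

0.8617


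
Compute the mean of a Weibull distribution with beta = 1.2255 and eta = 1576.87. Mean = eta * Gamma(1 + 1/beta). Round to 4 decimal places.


beta = 1.2255, eta = 1576.87
1/beta = 0.816
1 + 1/beta = 1.816
Gamma(1.816) = 0.9357
Mean = 1576.87 * 0.9357
Mean = 1475.5192

1475.5192


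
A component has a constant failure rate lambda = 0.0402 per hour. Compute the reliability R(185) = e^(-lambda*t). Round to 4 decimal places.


lambda = 0.0402
t = 185
lambda * t = 7.437
R(t) = e^(-7.437)
R(t) = 0.0006

0.0006


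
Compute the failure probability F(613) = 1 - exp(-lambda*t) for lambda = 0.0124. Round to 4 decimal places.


lambda = 0.0124, t = 613
lambda * t = 7.6012
exp(-7.6012) = 0.0005
F(t) = 1 - 0.0005
F(t) = 0.9995

0.9995


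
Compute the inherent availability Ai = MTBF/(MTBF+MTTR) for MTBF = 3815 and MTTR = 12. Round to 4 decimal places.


MTBF = 3815
MTTR = 12
MTBF + MTTR = 3827
Ai = 3815 / 3827
Ai = 0.9969

0.9969


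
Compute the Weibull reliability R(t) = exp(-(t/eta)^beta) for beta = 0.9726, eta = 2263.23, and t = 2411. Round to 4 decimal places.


beta = 0.9726, eta = 2263.23, t = 2411
t/eta = 2411 / 2263.23 = 1.0653
(t/eta)^beta = 1.0653^0.9726 = 1.0634
R(t) = exp(-1.0634)
R(t) = 0.3453

0.3453


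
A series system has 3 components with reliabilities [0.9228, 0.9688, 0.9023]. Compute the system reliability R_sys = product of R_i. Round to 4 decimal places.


Components: [0.9228, 0.9688, 0.9023]
After component 1 (R=0.9228): product = 0.9228
After component 2 (R=0.9688): product = 0.894
After component 3 (R=0.9023): product = 0.8067
R_sys = 0.8067

0.8067


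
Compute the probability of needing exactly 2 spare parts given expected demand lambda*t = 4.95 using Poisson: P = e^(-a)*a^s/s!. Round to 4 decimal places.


a = 4.95, s = 2
e^(-a) = e^(-4.95) = 0.0071
a^s = 4.95^2 = 24.5025
s! = 2
P = 0.0071 * 24.5025 / 2
P = 0.0868

0.0868


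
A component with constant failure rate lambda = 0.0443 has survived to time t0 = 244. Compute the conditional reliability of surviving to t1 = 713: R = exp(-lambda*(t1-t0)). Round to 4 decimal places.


lambda = 0.0443
t0 = 244, t1 = 713
t1 - t0 = 469
lambda * (t1-t0) = 0.0443 * 469 = 20.7767
R = exp(-20.7767)
R = 0.0

0.0


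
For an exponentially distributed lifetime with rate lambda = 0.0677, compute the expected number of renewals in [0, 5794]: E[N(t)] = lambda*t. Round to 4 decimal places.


lambda = 0.0677
t = 5794
E[N(t)] = lambda * t
E[N(t)] = 0.0677 * 5794
E[N(t)] = 392.2538

392.2538


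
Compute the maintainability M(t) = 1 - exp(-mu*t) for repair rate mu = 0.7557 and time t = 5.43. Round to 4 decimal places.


mu = 0.7557, t = 5.43
mu * t = 0.7557 * 5.43 = 4.1035
exp(-4.1035) = 0.0165
M(t) = 1 - 0.0165
M(t) = 0.9835

0.9835


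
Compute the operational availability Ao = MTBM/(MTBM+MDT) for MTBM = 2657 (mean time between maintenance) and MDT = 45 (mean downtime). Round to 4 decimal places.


MTBM = 2657
MDT = 45
MTBM + MDT = 2702
Ao = 2657 / 2702
Ao = 0.9833

0.9833


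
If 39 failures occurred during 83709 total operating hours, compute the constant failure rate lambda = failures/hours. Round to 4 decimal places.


failures = 39
total_hours = 83709
lambda = 39 / 83709
lambda = 0.0005

0.0005


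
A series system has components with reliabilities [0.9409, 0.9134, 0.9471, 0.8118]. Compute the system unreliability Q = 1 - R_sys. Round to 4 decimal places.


Components: [0.9409, 0.9134, 0.9471, 0.8118]
After component 1: product = 0.9409
After component 2: product = 0.8594
After component 3: product = 0.814
After component 4: product = 0.6608
R_sys = 0.6608
Q = 1 - 0.6608 = 0.3392

0.3392


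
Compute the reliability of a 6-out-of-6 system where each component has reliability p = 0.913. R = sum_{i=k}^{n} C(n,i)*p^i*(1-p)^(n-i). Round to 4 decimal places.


k = 6, n = 6, p = 0.913
i=6: C(6,6)=1 * 0.913^6 * 0.087^0 = 0.5792
R = sum of terms = 0.5792

0.5792


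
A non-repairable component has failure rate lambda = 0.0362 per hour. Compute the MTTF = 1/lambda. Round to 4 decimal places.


lambda = 0.0362
MTTF = 1 / 0.0362
MTTF = 27.6243

27.6243


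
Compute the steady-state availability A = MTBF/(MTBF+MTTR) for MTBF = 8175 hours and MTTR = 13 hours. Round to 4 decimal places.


MTBF = 8175
MTTR = 13
MTBF + MTTR = 8188
A = 8175 / 8188
A = 0.9984

0.9984


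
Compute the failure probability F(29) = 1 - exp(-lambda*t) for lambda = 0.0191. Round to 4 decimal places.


lambda = 0.0191, t = 29
lambda * t = 0.5539
exp(-0.5539) = 0.5747
F(t) = 1 - 0.5747
F(t) = 0.4253

0.4253


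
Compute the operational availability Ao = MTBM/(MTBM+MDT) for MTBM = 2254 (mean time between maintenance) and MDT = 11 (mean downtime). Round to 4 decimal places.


MTBM = 2254
MDT = 11
MTBM + MDT = 2265
Ao = 2254 / 2265
Ao = 0.9951

0.9951


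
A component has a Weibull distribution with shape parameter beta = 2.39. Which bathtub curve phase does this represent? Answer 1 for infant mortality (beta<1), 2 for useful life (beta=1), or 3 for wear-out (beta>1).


beta = 2.39
Compare beta to 1:
beta < 1 => infant mortality (phase 1)
beta = 1 => useful life (phase 2)
beta > 1 => wear-out (phase 3)
Since beta = 2.39, this is wear-out (increasing failure rate)
Phase = 3

3


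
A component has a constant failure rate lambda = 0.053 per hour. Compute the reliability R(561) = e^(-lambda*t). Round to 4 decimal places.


lambda = 0.053
t = 561
lambda * t = 29.733
R(t) = e^(-29.733)
R(t) = 0.0

0.0


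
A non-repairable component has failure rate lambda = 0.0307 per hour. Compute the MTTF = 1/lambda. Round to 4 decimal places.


lambda = 0.0307
MTTF = 1 / 0.0307
MTTF = 32.5733

32.5733


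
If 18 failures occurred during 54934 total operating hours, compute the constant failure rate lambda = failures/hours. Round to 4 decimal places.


failures = 18
total_hours = 54934
lambda = 18 / 54934
lambda = 0.0003

0.0003


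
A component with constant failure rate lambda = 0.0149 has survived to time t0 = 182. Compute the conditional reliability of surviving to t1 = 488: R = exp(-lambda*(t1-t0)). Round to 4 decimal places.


lambda = 0.0149
t0 = 182, t1 = 488
t1 - t0 = 306
lambda * (t1-t0) = 0.0149 * 306 = 4.5594
R = exp(-4.5594)
R = 0.0105

0.0105


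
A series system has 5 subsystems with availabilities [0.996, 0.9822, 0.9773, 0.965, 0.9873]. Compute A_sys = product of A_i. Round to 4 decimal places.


Subsystems: [0.996, 0.9822, 0.9773, 0.965, 0.9873]
After subsystem 1 (A=0.996): product = 0.996
After subsystem 2 (A=0.9822): product = 0.9783
After subsystem 3 (A=0.9773): product = 0.9561
After subsystem 4 (A=0.965): product = 0.9226
After subsystem 5 (A=0.9873): product = 0.9109
A_sys = 0.9109

0.9109


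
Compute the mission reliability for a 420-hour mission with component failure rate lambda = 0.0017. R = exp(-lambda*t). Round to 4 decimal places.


lambda = 0.0017
mission_time = 420
lambda * t = 0.0017 * 420 = 0.714
R = exp(-0.714)
R = 0.4897

0.4897


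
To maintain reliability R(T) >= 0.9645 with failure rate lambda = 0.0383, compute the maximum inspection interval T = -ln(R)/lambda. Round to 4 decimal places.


R_target = 0.9645
lambda = 0.0383
-ln(0.9645) = 0.0361
T = 0.0361 / 0.0383
T = 0.9437

0.9437


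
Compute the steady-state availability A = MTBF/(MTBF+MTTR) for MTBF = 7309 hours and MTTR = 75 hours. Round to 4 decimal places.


MTBF = 7309
MTTR = 75
MTBF + MTTR = 7384
A = 7309 / 7384
A = 0.9898

0.9898


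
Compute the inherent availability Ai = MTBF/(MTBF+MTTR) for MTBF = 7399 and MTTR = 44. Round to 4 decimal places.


MTBF = 7399
MTTR = 44
MTBF + MTTR = 7443
Ai = 7399 / 7443
Ai = 0.9941

0.9941


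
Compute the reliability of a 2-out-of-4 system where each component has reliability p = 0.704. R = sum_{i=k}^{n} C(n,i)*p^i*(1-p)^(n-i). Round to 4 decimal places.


k = 2, n = 4, p = 0.704
i=2: C(4,2)=6 * 0.704^2 * 0.296^2 = 0.2605
i=3: C(4,3)=4 * 0.704^3 * 0.296^1 = 0.4131
i=4: C(4,4)=1 * 0.704^4 * 0.296^0 = 0.2456
R = sum of terms = 0.9193

0.9193


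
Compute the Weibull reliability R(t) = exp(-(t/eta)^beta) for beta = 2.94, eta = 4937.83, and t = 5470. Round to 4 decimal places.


beta = 2.94, eta = 4937.83, t = 5470
t/eta = 5470 / 4937.83 = 1.1078
(t/eta)^beta = 1.1078^2.94 = 1.3511
R(t) = exp(-1.3511)
R(t) = 0.259

0.259


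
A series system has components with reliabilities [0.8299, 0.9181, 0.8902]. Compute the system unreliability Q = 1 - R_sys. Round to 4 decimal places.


Components: [0.8299, 0.9181, 0.8902]
After component 1: product = 0.8299
After component 2: product = 0.7619
After component 3: product = 0.6783
R_sys = 0.6783
Q = 1 - 0.6783 = 0.3217

0.3217


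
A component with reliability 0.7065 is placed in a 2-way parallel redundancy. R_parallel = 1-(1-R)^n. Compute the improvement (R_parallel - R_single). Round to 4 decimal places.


R_single = 0.7065, n = 2
1 - R_single = 0.2935
(1 - R_single)^n = 0.2935^2 = 0.0861
R_parallel = 1 - 0.0861 = 0.9139
Improvement = 0.9139 - 0.7065
Improvement = 0.2074

0.2074


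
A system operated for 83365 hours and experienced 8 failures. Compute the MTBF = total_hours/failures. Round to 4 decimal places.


total_hours = 83365
failures = 8
MTBF = 83365 / 8
MTBF = 10420.625

10420.625


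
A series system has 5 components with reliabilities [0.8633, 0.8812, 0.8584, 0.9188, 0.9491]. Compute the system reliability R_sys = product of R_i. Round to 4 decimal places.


Components: [0.8633, 0.8812, 0.8584, 0.9188, 0.9491]
After component 1 (R=0.8633): product = 0.8633
After component 2 (R=0.8812): product = 0.7607
After component 3 (R=0.8584): product = 0.653
After component 4 (R=0.9188): product = 0.6
After component 5 (R=0.9491): product = 0.5695
R_sys = 0.5695

0.5695


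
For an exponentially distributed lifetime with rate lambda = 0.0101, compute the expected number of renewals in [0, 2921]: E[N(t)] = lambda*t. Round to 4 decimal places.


lambda = 0.0101
t = 2921
E[N(t)] = lambda * t
E[N(t)] = 0.0101 * 2921
E[N(t)] = 29.5021

29.5021


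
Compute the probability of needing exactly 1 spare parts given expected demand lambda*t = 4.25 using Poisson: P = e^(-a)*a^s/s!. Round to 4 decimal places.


a = 4.25, s = 1
e^(-a) = e^(-4.25) = 0.0143
a^s = 4.25^1 = 4.25
s! = 1
P = 0.0143 * 4.25 / 1
P = 0.0606

0.0606


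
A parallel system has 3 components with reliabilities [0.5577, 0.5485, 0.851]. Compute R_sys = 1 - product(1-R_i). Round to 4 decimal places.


Components: [0.5577, 0.5485, 0.851]
(1 - 0.5577) = 0.4423, running product = 0.4423
(1 - 0.5485) = 0.4515, running product = 0.1997
(1 - 0.851) = 0.149, running product = 0.0298
Product of (1-R_i) = 0.0298
R_sys = 1 - 0.0298 = 0.9702

0.9702


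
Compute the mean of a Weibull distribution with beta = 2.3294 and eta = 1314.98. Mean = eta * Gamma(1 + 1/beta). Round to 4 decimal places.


beta = 2.3294, eta = 1314.98
1/beta = 0.4293
1 + 1/beta = 1.4293
Gamma(1.4293) = 0.8861
Mean = 1314.98 * 0.8861
Mean = 1165.1457

1165.1457


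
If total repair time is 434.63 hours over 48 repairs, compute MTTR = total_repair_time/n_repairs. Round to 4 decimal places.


total_repair_time = 434.63
n_repairs = 48
MTTR = 434.63 / 48
MTTR = 9.0548

9.0548


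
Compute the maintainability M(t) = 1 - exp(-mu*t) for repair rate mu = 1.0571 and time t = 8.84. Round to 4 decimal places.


mu = 1.0571, t = 8.84
mu * t = 1.0571 * 8.84 = 9.3448
exp(-9.3448) = 0.0001
M(t) = 1 - 0.0001
M(t) = 0.9999

0.9999


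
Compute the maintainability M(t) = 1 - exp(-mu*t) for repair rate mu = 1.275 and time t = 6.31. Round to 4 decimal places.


mu = 1.275, t = 6.31
mu * t = 1.275 * 6.31 = 8.0452
exp(-8.0452) = 0.0003
M(t) = 1 - 0.0003
M(t) = 0.9997

0.9997


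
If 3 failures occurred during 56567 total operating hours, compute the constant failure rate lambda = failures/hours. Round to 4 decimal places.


failures = 3
total_hours = 56567
lambda = 3 / 56567
lambda = 0.0001

0.0001


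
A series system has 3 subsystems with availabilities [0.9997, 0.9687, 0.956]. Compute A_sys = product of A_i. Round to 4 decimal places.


Subsystems: [0.9997, 0.9687, 0.956]
After subsystem 1 (A=0.9997): product = 0.9997
After subsystem 2 (A=0.9687): product = 0.9684
After subsystem 3 (A=0.956): product = 0.9258
A_sys = 0.9258

0.9258


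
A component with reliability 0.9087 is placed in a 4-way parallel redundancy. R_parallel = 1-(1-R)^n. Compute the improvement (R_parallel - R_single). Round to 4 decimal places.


R_single = 0.9087, n = 4
1 - R_single = 0.0913
(1 - R_single)^n = 0.0913^4 = 0.0001
R_parallel = 1 - 0.0001 = 0.9999
Improvement = 0.9999 - 0.9087
Improvement = 0.0912

0.0912


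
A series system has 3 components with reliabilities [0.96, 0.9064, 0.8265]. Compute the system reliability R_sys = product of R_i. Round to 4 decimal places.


Components: [0.96, 0.9064, 0.8265]
After component 1 (R=0.96): product = 0.96
After component 2 (R=0.9064): product = 0.8701
After component 3 (R=0.8265): product = 0.7192
R_sys = 0.7192

0.7192


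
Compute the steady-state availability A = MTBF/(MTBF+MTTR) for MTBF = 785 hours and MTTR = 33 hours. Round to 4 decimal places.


MTBF = 785
MTTR = 33
MTBF + MTTR = 818
A = 785 / 818
A = 0.9597

0.9597
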